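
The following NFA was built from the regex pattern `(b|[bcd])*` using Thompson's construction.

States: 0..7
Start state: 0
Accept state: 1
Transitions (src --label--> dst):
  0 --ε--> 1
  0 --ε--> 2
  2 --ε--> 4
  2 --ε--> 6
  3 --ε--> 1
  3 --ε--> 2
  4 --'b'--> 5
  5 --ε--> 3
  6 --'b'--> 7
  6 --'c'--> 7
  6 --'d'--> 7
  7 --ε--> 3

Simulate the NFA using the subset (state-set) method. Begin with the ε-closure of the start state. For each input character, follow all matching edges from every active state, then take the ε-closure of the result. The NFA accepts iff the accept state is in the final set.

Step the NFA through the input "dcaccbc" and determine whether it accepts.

S₀ = ε-closure({0}) = {0,1,2,4,6}
'd' @ 1: {1,2,3,4,6,7}  (accept∈set)
'c' @ 2: {1,2,3,4,6,7}  (accept∈set)
'a' @ 3: {}  — state set empty
rest 'ccbc' ignored (set empty)
final: {}; accept 1 not in set

Answer: REJECT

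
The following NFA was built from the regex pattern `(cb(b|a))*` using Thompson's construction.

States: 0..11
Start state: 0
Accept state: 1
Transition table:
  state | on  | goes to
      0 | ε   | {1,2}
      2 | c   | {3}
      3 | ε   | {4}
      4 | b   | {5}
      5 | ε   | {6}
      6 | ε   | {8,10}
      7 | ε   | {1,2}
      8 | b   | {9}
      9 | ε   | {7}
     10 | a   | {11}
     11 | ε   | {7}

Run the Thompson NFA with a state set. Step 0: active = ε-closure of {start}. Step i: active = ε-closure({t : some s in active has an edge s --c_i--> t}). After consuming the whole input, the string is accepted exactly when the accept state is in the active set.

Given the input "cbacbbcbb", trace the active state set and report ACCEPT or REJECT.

start: ε-closure({0}) = {0,1,2}
'c' @ 1: {3,4}
'b' @ 2: {5,6,8,10}
'a' @ 3: {1,2,7,11}  (accept∈set)
'c' @ 4: {3,4}
'b' @ 5: {5,6,8,10}
'b' @ 6: {1,2,7,9}  (accept∈set)
'c' @ 7: {3,4}
'b' @ 8: {5,6,8,10}
'b' @ 9: {1,2,7,9}  (accept∈set)
after full input: {1,2,7,9}  (accept=1 in)

Answer: ACCEPT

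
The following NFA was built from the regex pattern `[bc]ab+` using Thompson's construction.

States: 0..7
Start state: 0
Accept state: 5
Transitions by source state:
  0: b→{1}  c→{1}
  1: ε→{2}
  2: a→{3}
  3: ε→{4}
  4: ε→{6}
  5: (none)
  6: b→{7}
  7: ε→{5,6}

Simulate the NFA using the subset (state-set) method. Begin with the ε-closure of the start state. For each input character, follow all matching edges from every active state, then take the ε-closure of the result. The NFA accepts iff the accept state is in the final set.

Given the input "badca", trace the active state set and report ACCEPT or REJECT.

Answer: REJECT

Trace:
initial (ε-close {0}): {0}
'b' @ 1: {1,2}
'a' @ 2: {3,4,6}
'd' @ 3: {}  — dead — no transitions
rest 'ca' ignored (set empty)
end set {} — state 5 not in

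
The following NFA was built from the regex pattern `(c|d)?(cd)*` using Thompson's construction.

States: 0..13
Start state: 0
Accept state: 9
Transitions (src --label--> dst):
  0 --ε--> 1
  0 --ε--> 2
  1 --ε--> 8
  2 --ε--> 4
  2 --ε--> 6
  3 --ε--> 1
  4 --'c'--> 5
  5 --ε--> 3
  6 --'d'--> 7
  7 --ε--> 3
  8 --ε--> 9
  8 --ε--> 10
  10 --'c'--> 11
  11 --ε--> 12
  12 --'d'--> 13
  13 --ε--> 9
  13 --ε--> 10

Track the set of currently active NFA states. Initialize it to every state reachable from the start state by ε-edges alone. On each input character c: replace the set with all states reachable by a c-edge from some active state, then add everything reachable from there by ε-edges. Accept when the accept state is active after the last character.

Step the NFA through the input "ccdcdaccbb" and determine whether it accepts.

Answer: REJECT

Steps:
start: ε-closure({0}) = {0,1,2,4,6,8,9,10}
'c' @ 1: {1,3,5,8,9,10,11,12}  (accept∈set)
'c' @ 2: {11,12}
'd' @ 3: {9,10,13}  (accept∈set)
'c' @ 4: {11,12}
'd' @ 5: {9,10,13}  (accept∈set)
'a' @ 6: {}  — state set empty
rest 'ccbb' ignored (set empty)
final: {}; accept 9 not in set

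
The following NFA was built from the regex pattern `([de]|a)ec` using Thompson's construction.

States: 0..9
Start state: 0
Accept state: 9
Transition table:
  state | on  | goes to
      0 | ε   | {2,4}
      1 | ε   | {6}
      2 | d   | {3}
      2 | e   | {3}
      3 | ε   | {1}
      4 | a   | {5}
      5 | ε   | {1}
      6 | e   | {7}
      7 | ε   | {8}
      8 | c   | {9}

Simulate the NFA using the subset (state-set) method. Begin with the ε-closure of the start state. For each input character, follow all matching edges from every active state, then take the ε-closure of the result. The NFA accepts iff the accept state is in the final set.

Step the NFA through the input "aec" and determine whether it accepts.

start: ε-closure({0}) = {0,2,4}
'a' @ 1: {1,5,6}
'e' @ 2: {7,8}
'c' @ 3: {9}  [accepting]
after full input: {9}  (accept=9 in)

Answer: ACCEPT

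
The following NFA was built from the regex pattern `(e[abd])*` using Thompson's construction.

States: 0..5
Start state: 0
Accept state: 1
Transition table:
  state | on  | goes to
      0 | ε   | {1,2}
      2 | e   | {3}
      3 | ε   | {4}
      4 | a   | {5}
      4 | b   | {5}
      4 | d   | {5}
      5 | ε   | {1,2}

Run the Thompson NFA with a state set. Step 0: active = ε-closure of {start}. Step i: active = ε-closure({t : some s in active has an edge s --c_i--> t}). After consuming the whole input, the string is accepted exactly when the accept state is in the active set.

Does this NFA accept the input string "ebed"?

Answer: ACCEPT

Steps:
initial (ε-close {0}): {0,1,2}
'e' @ 1: {3,4}
'b' @ 2: {1,2,5}  (accept∈set)
'e' @ 3: {3,4}
'd' @ 4: {1,2,5}  (accept∈set)
end set {1,2,5} — state 1 in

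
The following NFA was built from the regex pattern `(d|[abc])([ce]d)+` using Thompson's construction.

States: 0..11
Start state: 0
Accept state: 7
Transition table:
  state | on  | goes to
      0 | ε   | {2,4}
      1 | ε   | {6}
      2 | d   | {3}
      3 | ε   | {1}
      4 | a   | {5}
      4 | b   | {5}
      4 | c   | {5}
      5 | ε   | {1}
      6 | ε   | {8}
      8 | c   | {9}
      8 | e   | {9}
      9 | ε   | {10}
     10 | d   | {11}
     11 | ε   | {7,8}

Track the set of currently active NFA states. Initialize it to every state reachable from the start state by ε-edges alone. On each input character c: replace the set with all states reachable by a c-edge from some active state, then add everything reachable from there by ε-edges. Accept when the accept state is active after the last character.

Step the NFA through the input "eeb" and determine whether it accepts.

Answer: REJECT

Trace:
initial (ε-close {0}): {0,2,4}
'e' @ 1: {}  — dead — no transitions
rest 'eb' ignored (set empty)
after full input: {}  (accept=7 not in)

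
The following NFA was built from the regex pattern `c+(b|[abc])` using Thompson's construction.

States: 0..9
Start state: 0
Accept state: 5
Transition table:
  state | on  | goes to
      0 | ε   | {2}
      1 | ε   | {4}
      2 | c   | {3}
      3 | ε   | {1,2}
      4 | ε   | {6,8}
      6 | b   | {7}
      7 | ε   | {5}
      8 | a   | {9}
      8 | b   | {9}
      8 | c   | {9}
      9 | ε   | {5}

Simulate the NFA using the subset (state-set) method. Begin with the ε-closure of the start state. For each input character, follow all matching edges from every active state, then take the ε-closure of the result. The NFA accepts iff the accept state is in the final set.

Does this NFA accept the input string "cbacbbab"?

Answer: REJECT

Trace:
S₀ = ε-closure({0}) = {0,2}
'c' @ 1: {1,2,3,4,6,8}
'b' @ 2: {5,7,9}  [accepting]
'a' @ 3: {}  — no active states
rest 'cbbab' ignored (set empty)
after full input: {}  (accept=5 not in)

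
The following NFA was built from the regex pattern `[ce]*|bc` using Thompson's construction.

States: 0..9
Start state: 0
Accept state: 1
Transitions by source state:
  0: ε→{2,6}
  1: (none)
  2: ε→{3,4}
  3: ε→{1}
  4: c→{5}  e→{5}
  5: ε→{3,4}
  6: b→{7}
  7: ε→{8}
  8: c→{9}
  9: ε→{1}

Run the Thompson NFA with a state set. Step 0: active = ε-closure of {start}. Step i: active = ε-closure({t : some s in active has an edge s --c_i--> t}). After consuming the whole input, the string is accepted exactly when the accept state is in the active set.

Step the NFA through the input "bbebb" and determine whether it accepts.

Answer: REJECT

Trace:
S₀ = ε-closure({0}) = {0,1,2,3,4,6}
'b' @ 1: {7,8}
'b' @ 2: {}  — dead — no transitions
rest 'ebb' ignored (set empty)
final: {}; accept 1 not in set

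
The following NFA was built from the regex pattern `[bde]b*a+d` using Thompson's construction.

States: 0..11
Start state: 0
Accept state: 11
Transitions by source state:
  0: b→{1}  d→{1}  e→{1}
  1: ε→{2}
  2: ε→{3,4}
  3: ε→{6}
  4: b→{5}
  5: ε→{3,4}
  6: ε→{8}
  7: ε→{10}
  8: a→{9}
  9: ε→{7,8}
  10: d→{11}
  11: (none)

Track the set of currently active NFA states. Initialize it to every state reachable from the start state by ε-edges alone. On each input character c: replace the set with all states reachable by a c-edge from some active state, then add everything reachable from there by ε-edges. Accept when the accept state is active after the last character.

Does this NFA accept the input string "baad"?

Answer: ACCEPT

Steps:
start: ε-closure({0}) = {0}
'b' @ 1: {1,2,3,4,6,8}
'a' @ 2: {7,8,9,10}
'a' @ 3: {7,8,9,10}
'd' @ 4: {11}  (accept∈set)
after full input: {11}  (accept=11 in)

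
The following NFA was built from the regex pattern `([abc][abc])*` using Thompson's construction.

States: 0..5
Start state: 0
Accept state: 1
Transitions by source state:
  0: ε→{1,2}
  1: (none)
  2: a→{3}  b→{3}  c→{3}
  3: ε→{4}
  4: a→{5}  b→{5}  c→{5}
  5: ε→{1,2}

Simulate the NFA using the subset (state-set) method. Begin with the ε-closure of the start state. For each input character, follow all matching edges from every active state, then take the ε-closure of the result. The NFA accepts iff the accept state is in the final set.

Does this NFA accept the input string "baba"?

start: ε-closure({0}) = {0,1,2}
'b' @ 1: {3,4}
'a' @ 2: {1,2,5}  (accept∈set)
'b' @ 3: {3,4}
'a' @ 4: {1,2,5}  (accept∈set)
final: {1,2,5}; accept 1 in set

Answer: ACCEPT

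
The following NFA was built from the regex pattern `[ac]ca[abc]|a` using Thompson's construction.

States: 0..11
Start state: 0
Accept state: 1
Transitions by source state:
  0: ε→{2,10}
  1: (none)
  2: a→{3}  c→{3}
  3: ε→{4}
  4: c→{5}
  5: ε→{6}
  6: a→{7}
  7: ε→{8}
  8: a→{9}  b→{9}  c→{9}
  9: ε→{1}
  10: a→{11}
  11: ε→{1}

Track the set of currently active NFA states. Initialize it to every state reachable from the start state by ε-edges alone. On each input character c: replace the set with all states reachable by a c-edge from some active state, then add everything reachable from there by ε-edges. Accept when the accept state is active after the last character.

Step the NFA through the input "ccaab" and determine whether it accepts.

S₀ = ε-closure({0}) = {0,2,10}
'c' @ 1: {3,4}
'c' @ 2: {5,6}
'a' @ 3: {7,8}
'a' @ 4: {1,9}  ✓accept
'b' @ 5: {}  — state set empty
end set {} — state 1 not in

Answer: REJECT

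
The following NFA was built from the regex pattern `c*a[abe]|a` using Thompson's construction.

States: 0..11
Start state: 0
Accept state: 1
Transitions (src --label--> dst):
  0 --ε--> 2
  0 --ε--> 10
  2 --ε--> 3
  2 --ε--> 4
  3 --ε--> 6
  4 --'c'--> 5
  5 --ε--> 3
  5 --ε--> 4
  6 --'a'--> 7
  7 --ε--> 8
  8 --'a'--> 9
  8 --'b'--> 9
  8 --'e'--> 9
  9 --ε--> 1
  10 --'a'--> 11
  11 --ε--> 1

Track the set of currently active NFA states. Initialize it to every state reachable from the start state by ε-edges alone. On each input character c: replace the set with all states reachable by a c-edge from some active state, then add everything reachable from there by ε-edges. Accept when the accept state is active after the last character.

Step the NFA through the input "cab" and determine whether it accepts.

start: ε-closure({0}) = {0,2,3,4,6,10}
'c' @ 1: {3,4,5,6}
'a' @ 2: {7,8}
'b' @ 3: {1,9}  (accept∈set)
final: {1,9}; accept 1 in set

Answer: ACCEPT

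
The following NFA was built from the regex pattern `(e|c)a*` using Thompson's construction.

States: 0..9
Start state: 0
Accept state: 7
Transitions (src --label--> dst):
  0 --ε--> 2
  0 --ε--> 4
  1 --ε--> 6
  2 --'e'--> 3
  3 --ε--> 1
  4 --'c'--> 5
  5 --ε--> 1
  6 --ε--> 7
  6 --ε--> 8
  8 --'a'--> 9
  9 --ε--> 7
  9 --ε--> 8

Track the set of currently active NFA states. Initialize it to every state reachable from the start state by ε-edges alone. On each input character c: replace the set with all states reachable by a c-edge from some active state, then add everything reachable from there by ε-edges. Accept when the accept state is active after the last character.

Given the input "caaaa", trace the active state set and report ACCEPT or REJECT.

Answer: ACCEPT

Trace:
start: ε-closure({0}) = {0,2,4}
'c' @ 1: {1,5,6,7,8}  (accept∈set)
'a' @ 2: {7,8,9}  (accept∈set)
'a' @ 3: {7,8,9}  (accept∈set)
'a' @ 4: {7,8,9}  (accept∈set)
'a' @ 5: {7,8,9}  (accept∈set)
end set {7,8,9} — state 7 in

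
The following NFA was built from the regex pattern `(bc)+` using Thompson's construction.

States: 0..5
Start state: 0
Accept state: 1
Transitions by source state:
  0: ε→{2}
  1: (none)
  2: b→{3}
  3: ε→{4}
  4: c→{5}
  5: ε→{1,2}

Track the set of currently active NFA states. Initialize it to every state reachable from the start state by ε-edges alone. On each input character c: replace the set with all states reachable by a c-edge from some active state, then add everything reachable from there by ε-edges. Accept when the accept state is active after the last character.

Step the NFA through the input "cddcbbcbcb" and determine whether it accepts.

S₀ = ε-closure({0}) = {0,2}
'c' @ 1: {}  — state set empty
rest 'ddcbbcbcb' ignored (set empty)
end set {} — state 1 not in

Answer: REJECT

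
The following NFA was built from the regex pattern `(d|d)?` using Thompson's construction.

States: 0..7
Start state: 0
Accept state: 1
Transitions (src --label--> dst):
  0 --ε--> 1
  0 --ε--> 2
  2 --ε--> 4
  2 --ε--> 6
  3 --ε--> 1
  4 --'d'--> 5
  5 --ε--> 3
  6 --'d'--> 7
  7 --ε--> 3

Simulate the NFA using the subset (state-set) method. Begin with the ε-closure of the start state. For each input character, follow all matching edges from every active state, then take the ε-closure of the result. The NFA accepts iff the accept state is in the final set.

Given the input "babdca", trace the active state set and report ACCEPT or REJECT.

initial (ε-close {0}): {0,1,2,4,6}
'b' @ 1: {}  — state set empty
rest 'abdca' ignored (set empty)
end set {} — state 1 not in

Answer: REJECT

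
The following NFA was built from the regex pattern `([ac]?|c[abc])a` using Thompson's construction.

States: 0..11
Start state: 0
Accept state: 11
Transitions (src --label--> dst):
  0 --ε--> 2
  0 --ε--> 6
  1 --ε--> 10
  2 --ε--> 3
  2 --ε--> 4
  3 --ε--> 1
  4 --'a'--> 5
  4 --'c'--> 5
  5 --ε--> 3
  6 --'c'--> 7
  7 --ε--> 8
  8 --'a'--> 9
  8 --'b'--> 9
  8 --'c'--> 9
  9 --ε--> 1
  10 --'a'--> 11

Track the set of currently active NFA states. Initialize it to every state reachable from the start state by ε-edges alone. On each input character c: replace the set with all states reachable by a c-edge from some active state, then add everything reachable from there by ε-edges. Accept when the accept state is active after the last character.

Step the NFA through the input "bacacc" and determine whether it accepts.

Answer: REJECT

Derivation:
start: ε-closure({0}) = {0,1,2,3,4,6,10}
'b' @ 1: {}  — state set empty
rest 'acacc' ignored (set empty)
final: {}; accept 11 not in set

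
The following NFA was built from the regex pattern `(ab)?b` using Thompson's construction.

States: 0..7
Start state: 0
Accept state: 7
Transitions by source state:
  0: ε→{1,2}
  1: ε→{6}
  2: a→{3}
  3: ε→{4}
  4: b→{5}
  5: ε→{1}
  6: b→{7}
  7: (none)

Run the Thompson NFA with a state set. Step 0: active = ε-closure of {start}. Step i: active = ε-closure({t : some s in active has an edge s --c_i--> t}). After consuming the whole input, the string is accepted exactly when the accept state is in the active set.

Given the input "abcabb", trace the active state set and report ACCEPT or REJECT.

Answer: REJECT

Steps:
initial (ε-close {0}): {0,1,2,6}
'a' @ 1: {3,4}
'b' @ 2: {1,5,6}
'c' @ 3: {}  — state set empty
rest 'abb' ignored (set empty)
end set {} — state 7 not in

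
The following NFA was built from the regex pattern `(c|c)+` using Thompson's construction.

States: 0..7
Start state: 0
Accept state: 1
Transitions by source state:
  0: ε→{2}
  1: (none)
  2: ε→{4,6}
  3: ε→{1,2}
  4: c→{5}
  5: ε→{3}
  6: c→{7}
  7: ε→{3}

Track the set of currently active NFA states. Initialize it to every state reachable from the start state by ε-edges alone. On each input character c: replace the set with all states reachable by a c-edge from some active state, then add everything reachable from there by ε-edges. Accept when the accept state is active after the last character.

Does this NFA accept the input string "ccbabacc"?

initial (ε-close {0}): {0,2,4,6}
'c' @ 1: {1,2,3,4,5,6,7}  ✓accept
'c' @ 2: {1,2,3,4,5,6,7}  ✓accept
'b' @ 3: {}  — state set empty
rest 'abacc' ignored (set empty)
final: {}; accept 1 not in set

Answer: REJECT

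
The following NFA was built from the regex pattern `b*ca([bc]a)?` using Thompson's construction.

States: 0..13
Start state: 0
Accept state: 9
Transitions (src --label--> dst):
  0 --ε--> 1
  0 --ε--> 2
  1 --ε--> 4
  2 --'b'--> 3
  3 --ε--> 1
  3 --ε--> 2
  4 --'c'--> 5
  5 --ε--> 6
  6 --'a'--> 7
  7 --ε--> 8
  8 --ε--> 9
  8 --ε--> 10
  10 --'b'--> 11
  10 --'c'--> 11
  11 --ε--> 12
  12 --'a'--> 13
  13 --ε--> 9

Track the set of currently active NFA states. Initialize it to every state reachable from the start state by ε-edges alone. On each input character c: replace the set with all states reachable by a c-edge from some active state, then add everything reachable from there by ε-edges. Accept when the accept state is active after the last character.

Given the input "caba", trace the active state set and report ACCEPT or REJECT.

Answer: ACCEPT

Steps:
initial (ε-close {0}): {0,1,2,4}
'c' @ 1: {5,6}
'a' @ 2: {7,8,9,10}  (accept∈set)
'b' @ 3: {11,12}
'a' @ 4: {9,13}  (accept∈set)
after full input: {9,13}  (accept=9 in)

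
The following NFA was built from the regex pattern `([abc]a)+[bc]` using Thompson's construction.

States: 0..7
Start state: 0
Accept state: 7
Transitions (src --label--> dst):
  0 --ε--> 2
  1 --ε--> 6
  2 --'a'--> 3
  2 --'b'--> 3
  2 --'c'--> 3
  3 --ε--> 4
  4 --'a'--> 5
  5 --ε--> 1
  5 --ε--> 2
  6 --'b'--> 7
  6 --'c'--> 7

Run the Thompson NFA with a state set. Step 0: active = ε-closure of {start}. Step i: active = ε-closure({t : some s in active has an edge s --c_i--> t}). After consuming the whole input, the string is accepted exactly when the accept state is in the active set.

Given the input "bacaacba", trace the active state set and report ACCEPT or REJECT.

S₀ = ε-closure({0}) = {0,2}
'b' @ 1: {3,4}
'a' @ 2: {1,2,5,6}
'c' @ 3: {3,4,7}  ✓accept
'a' @ 4: {1,2,5,6}
'a' @ 5: {3,4}
'c' @ 6: {}  — state set empty
rest 'ba' ignored (set empty)
final: {}; accept 7 not in set

Answer: REJECT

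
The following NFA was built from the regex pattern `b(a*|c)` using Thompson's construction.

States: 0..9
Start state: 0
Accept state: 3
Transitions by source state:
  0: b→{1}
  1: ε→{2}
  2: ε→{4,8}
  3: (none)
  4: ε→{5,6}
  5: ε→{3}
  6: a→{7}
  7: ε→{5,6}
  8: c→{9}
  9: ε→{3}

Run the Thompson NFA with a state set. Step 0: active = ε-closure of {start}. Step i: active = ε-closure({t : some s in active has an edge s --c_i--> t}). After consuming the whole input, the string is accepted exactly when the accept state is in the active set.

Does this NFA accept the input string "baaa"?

initial (ε-close {0}): {0}
'b' @ 1: {1,2,3,4,5,6,8}  (accept∈set)
'a' @ 2: {3,5,6,7}  (accept∈set)
'a' @ 3: {3,5,6,7}  (accept∈set)
'a' @ 4: {3,5,6,7}  (accept∈set)
end set {3,5,6,7} — state 3 in

Answer: ACCEPT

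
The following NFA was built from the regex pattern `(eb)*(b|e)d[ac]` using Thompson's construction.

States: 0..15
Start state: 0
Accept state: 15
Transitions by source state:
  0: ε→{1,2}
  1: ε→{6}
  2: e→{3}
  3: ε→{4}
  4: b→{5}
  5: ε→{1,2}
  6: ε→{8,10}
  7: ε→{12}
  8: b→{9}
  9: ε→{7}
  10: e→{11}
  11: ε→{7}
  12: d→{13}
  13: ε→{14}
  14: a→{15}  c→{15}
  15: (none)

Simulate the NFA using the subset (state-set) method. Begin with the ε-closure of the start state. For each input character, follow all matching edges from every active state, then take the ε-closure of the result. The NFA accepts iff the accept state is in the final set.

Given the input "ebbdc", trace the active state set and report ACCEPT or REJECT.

S₀ = ε-closure({0}) = {0,1,2,6,8,10}
'e' @ 1: {3,4,7,11,12}
'b' @ 2: {1,2,5,6,8,10}
'b' @ 3: {7,9,12}
'd' @ 4: {13,14}
'c' @ 5: {15}  ✓accept
final: {15}; accept 15 in set

Answer: ACCEPT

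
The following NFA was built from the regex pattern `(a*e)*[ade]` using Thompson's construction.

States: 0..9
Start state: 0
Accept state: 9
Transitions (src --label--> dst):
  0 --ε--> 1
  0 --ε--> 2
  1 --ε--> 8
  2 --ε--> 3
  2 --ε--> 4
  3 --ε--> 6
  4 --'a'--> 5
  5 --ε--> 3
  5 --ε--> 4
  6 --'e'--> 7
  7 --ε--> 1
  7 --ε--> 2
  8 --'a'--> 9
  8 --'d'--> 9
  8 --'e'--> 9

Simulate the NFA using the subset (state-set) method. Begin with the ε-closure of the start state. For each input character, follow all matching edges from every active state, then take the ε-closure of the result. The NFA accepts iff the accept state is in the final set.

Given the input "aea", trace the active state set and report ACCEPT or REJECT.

initial (ε-close {0}): {0,1,2,3,4,6,8}
'a' @ 1: {3,4,5,6,9}  [accepting]
'e' @ 2: {1,2,3,4,6,7,8}
'a' @ 3: {3,4,5,6,9}  [accepting]
final: {3,4,5,6,9}; accept 9 in set

Answer: ACCEPT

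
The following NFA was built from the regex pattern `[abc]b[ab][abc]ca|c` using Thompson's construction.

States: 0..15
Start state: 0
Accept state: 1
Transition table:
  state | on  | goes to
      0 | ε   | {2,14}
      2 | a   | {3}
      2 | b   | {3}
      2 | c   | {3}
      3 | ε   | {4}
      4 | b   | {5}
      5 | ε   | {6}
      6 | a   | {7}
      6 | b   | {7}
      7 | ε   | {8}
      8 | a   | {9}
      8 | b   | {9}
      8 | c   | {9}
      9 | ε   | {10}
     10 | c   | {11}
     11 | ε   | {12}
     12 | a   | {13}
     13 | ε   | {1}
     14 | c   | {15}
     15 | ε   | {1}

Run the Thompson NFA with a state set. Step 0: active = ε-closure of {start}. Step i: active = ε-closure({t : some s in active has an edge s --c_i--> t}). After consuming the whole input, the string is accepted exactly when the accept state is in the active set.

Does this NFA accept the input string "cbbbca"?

start: ε-closure({0}) = {0,2,14}
'c' @ 1: {1,3,4,15}  [accepting]
'b' @ 2: {5,6}
'b' @ 3: {7,8}
'b' @ 4: {9,10}
'c' @ 5: {11,12}
'a' @ 6: {1,13}  [accepting]
end set {1,13} — state 1 in

Answer: ACCEPT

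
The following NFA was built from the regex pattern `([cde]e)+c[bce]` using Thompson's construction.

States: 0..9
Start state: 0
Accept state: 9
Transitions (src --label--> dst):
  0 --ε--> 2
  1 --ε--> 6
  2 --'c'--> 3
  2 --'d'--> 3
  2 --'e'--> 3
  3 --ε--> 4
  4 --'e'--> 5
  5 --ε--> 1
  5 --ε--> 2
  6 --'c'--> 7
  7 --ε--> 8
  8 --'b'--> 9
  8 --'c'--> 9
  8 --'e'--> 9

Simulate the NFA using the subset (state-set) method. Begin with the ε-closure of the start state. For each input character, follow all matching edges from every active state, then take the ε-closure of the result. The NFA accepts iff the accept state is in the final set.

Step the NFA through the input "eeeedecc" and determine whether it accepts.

Answer: ACCEPT

Steps:
initial (ε-close {0}): {0,2}
'e' @ 1: {3,4}
'e' @ 2: {1,2,5,6}
'e' @ 3: {3,4}
'e' @ 4: {1,2,5,6}
'd' @ 5: {3,4}
'e' @ 6: {1,2,5,6}
'c' @ 7: {3,4,7,8}
'c' @ 8: {9}  (accept∈set)
final: {9}; accept 9 in set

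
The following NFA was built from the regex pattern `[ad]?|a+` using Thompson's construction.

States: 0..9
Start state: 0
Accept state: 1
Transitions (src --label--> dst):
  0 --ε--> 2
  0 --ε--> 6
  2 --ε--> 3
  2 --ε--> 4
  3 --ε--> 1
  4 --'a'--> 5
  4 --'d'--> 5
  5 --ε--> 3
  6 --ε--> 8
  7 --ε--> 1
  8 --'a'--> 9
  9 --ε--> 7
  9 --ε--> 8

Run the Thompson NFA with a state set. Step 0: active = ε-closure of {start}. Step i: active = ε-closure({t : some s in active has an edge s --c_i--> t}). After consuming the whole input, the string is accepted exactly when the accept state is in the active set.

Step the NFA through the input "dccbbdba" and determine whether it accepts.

Answer: REJECT

Derivation:
S₀ = ε-closure({0}) = {0,1,2,3,4,6,8}
'd' @ 1: {1,3,5}  [accepting]
'c' @ 2: {}  — state set empty
rest 'cbbdba' ignored (set empty)
final: {}; accept 1 not in set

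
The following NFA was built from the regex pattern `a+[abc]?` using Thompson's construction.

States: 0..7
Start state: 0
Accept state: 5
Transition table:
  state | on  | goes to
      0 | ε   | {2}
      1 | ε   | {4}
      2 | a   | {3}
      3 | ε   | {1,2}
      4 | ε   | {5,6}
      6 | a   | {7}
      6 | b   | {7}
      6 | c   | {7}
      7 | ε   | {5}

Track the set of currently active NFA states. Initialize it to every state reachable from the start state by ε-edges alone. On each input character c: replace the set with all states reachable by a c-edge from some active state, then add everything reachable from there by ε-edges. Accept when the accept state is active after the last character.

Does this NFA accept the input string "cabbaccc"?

start: ε-closure({0}) = {0,2}
'c' @ 1: {}  — no active states
rest 'abbaccc' ignored (set empty)
end set {} — state 5 not in

Answer: REJECT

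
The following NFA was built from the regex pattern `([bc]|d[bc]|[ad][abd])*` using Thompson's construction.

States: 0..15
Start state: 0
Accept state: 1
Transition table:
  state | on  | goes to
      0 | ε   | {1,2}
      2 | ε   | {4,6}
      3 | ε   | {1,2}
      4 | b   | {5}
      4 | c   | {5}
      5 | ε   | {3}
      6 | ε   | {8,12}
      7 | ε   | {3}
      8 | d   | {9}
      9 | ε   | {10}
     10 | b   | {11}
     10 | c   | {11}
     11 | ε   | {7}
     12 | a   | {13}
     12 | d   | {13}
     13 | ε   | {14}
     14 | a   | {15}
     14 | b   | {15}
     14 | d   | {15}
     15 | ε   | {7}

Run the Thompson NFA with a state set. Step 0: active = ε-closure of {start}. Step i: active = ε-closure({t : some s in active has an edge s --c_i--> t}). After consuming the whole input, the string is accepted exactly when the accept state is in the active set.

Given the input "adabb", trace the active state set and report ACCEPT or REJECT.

S₀ = ε-closure({0}) = {0,1,2,4,6,8,12}
'a' @ 1: {13,14}
'd' @ 2: {1,2,3,4,6,7,8,12,15}  [accepting]
'a' @ 3: {13,14}
'b' @ 4: {1,2,3,4,6,7,8,12,15}  [accepting]
'b' @ 5: {1,2,3,4,5,6,8,12}  [accepting]
end set {1,2,3,4,5,6,8,12} — state 1 in

Answer: ACCEPT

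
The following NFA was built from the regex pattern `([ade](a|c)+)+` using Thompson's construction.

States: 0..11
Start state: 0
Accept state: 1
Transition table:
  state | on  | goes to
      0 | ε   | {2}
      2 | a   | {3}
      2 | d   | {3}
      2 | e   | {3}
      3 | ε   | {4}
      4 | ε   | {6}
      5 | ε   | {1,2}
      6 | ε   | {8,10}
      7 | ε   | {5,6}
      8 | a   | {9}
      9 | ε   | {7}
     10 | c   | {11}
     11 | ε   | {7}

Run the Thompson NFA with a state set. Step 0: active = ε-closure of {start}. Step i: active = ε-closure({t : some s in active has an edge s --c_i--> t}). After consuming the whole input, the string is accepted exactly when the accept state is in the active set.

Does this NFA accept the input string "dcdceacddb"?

Answer: REJECT

Steps:
start: ε-closure({0}) = {0,2}
'd' @ 1: {3,4,6,8,10}
'c' @ 2: {1,2,5,6,7,8,10,11}  (accept∈set)
'd' @ 3: {3,4,6,8,10}
'c' @ 4: {1,2,5,6,7,8,10,11}  (accept∈set)
'e' @ 5: {3,4,6,8,10}
'a' @ 6: {1,2,5,6,7,8,9,10}  (accept∈set)
'c' @ 7: {1,2,5,6,7,8,10,11}  (accept∈set)
'd' @ 8: {3,4,6,8,10}
'd' @ 9: {}  — state set empty
rest 'b' ignored (set empty)
after full input: {}  (accept=1 not in)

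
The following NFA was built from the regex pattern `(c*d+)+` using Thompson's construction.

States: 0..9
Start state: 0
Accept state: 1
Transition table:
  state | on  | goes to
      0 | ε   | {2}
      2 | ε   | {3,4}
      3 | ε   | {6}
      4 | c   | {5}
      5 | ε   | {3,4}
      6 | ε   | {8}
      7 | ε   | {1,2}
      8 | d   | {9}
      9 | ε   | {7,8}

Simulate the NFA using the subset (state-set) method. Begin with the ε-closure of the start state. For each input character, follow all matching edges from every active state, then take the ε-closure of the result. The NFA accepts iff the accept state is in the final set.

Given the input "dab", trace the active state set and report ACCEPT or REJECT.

Answer: REJECT

Derivation:
start: ε-closure({0}) = {0,2,3,4,6,8}
'd' @ 1: {1,2,3,4,6,7,8,9}  [accepting]
'a' @ 2: {}  — state set empty
rest 'b' ignored (set empty)
after full input: {}  (accept=1 not in)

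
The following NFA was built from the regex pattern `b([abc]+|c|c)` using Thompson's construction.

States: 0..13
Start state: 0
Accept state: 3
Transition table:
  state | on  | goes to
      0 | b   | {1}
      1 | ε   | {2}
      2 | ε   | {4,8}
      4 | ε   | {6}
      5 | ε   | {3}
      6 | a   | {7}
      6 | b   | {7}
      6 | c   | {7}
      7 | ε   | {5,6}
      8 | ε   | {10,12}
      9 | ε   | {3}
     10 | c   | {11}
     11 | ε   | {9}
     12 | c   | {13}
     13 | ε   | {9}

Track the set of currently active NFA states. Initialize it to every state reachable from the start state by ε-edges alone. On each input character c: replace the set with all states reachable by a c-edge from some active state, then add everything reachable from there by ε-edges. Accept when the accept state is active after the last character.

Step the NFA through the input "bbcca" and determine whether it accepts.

Answer: ACCEPT

Derivation:
S₀ = ε-closure({0}) = {0}
'b' @ 1: {1,2,4,6,8,10,12}
'b' @ 2: {3,5,6,7}  [accepting]
'c' @ 3: {3,5,6,7}  [accepting]
'c' @ 4: {3,5,6,7}  [accepting]
'a' @ 5: {3,5,6,7}  [accepting]
end set {3,5,6,7} — state 3 in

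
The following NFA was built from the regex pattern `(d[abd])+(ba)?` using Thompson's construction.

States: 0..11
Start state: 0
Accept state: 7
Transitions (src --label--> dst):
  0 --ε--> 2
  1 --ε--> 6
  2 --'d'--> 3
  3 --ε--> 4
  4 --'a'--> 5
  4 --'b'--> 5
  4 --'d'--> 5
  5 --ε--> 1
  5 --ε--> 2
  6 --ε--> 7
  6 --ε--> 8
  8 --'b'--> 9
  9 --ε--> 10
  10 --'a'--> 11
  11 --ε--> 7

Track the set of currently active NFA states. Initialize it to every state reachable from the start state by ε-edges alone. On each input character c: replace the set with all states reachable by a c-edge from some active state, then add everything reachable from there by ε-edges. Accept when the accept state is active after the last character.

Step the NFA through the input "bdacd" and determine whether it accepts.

S₀ = ε-closure({0}) = {0,2}
'b' @ 1: {}  — state set empty
rest 'dacd' ignored (set empty)
end set {} — state 7 not in

Answer: REJECT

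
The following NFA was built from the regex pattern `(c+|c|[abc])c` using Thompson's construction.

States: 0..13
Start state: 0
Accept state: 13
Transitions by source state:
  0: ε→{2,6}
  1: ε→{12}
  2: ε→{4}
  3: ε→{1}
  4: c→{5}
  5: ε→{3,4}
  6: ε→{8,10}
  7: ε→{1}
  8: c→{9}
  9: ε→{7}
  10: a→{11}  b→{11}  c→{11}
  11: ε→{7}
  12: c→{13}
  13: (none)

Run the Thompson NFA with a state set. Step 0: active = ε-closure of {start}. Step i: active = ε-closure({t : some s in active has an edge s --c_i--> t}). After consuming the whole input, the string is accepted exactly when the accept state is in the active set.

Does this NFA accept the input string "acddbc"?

Answer: REJECT

Steps:
initial (ε-close {0}): {0,2,4,6,8,10}
'a' @ 1: {1,7,11,12}
'c' @ 2: {13}  [accepting]
'd' @ 3: {}  — no active states
rest 'dbc' ignored (set empty)
final: {}; accept 13 not in set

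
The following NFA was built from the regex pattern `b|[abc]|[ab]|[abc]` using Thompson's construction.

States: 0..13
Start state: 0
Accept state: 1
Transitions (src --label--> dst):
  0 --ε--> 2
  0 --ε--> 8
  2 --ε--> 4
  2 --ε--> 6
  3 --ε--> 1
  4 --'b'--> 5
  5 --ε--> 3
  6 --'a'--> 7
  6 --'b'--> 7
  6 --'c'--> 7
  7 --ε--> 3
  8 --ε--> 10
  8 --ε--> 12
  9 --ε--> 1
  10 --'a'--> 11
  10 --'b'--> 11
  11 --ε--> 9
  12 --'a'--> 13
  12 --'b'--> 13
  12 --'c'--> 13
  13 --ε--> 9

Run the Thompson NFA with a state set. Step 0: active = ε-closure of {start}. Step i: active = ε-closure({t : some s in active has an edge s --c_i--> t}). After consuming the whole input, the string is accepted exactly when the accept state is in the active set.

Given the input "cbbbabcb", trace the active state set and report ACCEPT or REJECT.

start: ε-closure({0}) = {0,2,4,6,8,10,12}
'c' @ 1: {1,3,7,9,13}  (accept∈set)
'b' @ 2: {}  — dead — no transitions
rest 'bbabcb' ignored (set empty)
end set {} — state 1 not in

Answer: REJECT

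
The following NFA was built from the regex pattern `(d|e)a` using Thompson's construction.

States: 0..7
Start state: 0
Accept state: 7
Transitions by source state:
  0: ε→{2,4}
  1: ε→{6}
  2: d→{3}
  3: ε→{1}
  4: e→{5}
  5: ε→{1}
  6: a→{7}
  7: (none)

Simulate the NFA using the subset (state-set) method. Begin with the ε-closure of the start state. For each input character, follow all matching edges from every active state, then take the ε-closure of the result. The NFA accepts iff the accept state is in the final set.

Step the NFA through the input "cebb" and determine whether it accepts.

S₀ = ε-closure({0}) = {0,2,4}
'c' @ 1: {}  — no active states
rest 'ebb' ignored (set empty)
final: {}; accept 7 not in set

Answer: REJECT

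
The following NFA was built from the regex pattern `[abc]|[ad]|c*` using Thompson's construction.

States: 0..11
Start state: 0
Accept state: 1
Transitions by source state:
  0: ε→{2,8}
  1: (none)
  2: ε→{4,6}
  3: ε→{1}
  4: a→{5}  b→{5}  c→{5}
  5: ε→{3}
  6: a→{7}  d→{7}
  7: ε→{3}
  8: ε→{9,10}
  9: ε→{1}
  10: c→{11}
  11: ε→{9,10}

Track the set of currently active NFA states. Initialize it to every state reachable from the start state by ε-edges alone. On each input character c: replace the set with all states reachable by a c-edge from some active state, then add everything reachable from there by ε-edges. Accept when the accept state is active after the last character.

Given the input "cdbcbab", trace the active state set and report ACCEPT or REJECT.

Answer: REJECT

Trace:
S₀ = ε-closure({0}) = {0,1,2,4,6,8,9,10}
'c' @ 1: {1,3,5,9,10,11}  (accept∈set)
'd' @ 2: {}  — no active states
rest 'bcbab' ignored (set empty)
final: {}; accept 1 not in set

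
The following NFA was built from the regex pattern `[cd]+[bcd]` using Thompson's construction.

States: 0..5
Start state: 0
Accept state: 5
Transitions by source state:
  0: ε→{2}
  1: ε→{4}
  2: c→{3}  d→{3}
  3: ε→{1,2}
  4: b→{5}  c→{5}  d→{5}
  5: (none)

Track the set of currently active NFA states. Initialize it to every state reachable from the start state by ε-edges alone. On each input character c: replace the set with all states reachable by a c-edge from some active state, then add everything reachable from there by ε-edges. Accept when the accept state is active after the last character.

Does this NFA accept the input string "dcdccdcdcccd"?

Answer: ACCEPT

Trace:
initial (ε-close {0}): {0,2}
'd' @ 1: {1,2,3,4}
'c' @ 2: {1,2,3,4,5}  (accept∈set)
'd' @ 3: {1,2,3,4,5}  (accept∈set)
'c' @ 4: {1,2,3,4,5}  (accept∈set)
'c' @ 5: {1,2,3,4,5}  (accept∈set)
'd' @ 6: {1,2,3,4,5}  (accept∈set)
'c' @ 7: {1,2,3,4,5}  (accept∈set)
'd' @ 8: {1,2,3,4,5}  (accept∈set)
'c' @ 9: {1,2,3,4,5}  (accept∈set)
'c' @ 10: {1,2,3,4,5}  (accept∈set)
'c' @ 11: {1,2,3,4,5}  (accept∈set)
'd' @ 12: {1,2,3,4,5}  (accept∈set)
end set {1,2,3,4,5} — state 5 in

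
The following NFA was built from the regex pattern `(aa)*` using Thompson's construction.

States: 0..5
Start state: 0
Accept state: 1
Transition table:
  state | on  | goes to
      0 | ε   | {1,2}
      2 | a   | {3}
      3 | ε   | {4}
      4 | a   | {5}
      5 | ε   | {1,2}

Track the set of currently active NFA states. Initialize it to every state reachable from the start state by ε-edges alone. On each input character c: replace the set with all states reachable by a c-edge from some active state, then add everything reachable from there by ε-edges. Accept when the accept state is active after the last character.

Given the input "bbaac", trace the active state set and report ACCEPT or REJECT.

initial (ε-close {0}): {0,1,2}
'b' @ 1: {}  — state set empty
rest 'baac' ignored (set empty)
end set {} — state 1 not in

Answer: REJECT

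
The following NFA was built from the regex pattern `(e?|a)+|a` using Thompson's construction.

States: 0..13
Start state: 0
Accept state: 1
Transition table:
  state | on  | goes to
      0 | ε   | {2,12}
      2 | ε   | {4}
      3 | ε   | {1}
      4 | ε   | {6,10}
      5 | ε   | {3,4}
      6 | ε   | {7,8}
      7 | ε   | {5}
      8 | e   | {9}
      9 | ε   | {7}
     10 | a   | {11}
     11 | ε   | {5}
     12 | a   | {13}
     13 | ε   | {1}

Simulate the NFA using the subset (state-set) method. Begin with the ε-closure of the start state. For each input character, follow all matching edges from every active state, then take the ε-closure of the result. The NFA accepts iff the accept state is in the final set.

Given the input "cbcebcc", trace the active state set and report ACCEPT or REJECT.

Answer: REJECT

Trace:
initial (ε-close {0}): {0,1,2,3,4,5,6,7,8,10,12}
'c' @ 1: {}  — dead — no transitions
rest 'bcebcc' ignored (set empty)
end set {} — state 1 not in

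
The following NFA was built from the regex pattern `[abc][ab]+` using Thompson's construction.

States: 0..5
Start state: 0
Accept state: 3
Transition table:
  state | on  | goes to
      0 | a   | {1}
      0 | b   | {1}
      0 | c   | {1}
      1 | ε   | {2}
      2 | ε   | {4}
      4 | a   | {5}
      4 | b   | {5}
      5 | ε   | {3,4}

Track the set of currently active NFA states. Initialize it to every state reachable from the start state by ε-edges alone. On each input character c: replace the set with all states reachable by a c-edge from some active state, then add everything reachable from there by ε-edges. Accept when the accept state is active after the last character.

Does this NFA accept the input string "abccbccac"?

start: ε-closure({0}) = {0}
'a' @ 1: {1,2,4}
'b' @ 2: {3,4,5}  ✓accept
'c' @ 3: {}  — no active states
rest 'cbccac' ignored (set empty)
final: {}; accept 3 not in set

Answer: REJECT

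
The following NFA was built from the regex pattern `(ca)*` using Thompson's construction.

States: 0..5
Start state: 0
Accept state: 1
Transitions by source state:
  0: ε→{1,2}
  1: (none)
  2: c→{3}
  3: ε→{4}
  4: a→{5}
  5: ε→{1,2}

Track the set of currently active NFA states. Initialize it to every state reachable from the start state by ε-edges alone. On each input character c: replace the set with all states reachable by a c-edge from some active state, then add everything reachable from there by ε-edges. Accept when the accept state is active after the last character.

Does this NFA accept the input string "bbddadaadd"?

S₀ = ε-closure({0}) = {0,1,2}
'b' @ 1: {}  — dead — no transitions
rest 'bddadaadd' ignored (set empty)
final: {}; accept 1 not in set

Answer: REJECT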